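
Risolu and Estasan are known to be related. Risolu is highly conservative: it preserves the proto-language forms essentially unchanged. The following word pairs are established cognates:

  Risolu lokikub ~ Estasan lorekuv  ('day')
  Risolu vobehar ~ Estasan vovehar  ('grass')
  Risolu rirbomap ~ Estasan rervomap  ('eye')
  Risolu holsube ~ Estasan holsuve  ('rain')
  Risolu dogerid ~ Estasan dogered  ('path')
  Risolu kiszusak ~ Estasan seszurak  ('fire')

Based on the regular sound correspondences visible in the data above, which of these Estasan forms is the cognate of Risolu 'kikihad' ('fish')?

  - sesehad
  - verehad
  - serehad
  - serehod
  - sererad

kiszusak ~ seszurak — Risolu k corresponds to Estasan s word-initially before a front vowel.
lokikub ~ lorekuv, dogerid ~ dogered — Risolu i corresponds to Estasan e after a consonant, before a consonant other than r, m, n, p, b, f, v.
lokikub ~ lorekuv — Risolu k corresponds to Estasan r between vowels (before a front vowel).
Applying these to Risolu 'kikihad':
  kikihad → sikihad   (k→s word-initially before a front vowel)
  sikihad → sekihad   (i→e after a consonant, before a consonant other than r, m, n, p, b, f, v)
  sekihad → serihad   (k→r between vowels (before a front vowel))
  serihad → serehad   (i→e after a consonant, before a consonant other than r, m, n, p, b, f, v)
So the Estasan cognate is 'serehad'.

serehad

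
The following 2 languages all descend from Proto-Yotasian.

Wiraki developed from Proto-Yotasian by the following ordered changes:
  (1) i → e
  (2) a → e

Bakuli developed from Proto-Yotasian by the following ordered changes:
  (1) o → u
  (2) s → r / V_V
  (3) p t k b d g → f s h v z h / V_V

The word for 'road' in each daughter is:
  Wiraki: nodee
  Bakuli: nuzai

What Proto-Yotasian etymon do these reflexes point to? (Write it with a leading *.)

Position 3: Wiraki has d, Bakuli has z. Wiraki preserves d here (none of its changes turn any other segment into d), so the proto-segment is *d.
Position 5: Wiraki has e, Bakuli has i. Bakuli preserves i here (none of its changes turn any other segment into i), so the proto-segment is *i.
Position 4: Wiraki has e, Bakuli has a. Bakuli preserves a here (none of its changes turn any other segment into a), so the proto-segment is *a.
Continuing position by position gives *nodai; check it forward:
Wiraki: *nodai > nodae > nodee  (by vowel merger, vowel merger)
Bakuli: *nodai > nudai > nuzai  (by vowel merger, intervocalic lenition)
*nodai is the unique common source.

*nodai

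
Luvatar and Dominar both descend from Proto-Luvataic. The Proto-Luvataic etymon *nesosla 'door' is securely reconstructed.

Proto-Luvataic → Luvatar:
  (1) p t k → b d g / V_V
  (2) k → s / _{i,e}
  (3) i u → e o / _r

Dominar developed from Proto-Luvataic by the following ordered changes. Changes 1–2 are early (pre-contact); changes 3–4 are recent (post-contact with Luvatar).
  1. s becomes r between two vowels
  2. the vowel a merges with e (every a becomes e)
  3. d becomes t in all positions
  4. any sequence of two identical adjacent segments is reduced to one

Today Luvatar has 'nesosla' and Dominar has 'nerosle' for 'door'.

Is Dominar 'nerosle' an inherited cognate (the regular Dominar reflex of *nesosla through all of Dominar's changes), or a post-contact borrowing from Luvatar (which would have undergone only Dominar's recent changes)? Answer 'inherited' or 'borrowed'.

inherited

If inherited, *nesosla would pass through all of Dominar's changes:
Dominar: start from *nesosla.
  rule 1 (rhotacism): nesosla → nerosla
  rule 2 (vowel merger): nerosla → nerosle
  rule 3: no change — nerosle
  rule 4: no change — nerosle
  ⇒ Dominar nerosle
If borrowed from Luvatar 'nesosla' after the early changes, it would undergo only the recent ones:
  rule 3 (unconditioned shift): no change (nesosla)
  rule 4 (degemination): no change (nesosla)
  ⇒ as a loan: nesosla
Dominar 'nerosle' matches the inherited outcome exactly, so it is an inherited cognate, not a loan.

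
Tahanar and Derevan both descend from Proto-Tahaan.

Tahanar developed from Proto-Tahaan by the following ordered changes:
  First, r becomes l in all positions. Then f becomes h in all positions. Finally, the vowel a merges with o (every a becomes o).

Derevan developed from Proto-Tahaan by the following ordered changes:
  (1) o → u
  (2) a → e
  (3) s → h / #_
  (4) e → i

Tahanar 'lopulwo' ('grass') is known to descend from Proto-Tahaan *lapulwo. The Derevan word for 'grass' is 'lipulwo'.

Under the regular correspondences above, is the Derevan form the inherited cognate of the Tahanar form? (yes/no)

no

Derive the expected Derevan reflex of *lapulwo:
Derevan: start from *lapulwo.
  rule 1 (vowel merger): lapulwo → lapulwu
  rule 2 (vowel merger): lapulwu → lepulwu
  rule 3: no change — lepulwu
  rule 4 (vowel merger): lepulwu → lipulwu
  ⇒ Derevan lipulwu
The regular Derevan reflex would be 'lipulwu', but the attested form is 'lipulwo'. The correspondence is irregular, so they are not cognates (the Derevan form has a different source).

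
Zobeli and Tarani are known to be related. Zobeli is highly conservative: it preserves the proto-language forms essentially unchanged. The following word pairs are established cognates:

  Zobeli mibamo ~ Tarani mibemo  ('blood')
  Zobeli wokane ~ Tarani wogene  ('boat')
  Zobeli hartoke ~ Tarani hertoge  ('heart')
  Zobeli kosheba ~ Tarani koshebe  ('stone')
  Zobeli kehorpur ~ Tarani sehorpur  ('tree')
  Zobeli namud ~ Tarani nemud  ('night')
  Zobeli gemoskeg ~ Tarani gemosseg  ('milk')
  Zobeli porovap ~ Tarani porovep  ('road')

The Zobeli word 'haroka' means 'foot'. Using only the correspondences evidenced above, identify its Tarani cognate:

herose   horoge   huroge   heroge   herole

hartoke ~ hertoge — Zobeli a corresponds to Tarani e after a consonant, before r.
wokane ~ wogene — Zobeli k corresponds to Tarani g between vowels (before a back vowel).
kosheba ~ koshebe — Zobeli a corresponds to Tarani e word-finally.
Applying these to Zobeli 'haroka':
  haroka → heroka   (a→e after a consonant, before r)
  heroka → heroga   (k→g between vowels (before a back vowel))
  heroga → heroge   (a→e word-finally)
So the Tarani cognate is 'heroge'.

heroge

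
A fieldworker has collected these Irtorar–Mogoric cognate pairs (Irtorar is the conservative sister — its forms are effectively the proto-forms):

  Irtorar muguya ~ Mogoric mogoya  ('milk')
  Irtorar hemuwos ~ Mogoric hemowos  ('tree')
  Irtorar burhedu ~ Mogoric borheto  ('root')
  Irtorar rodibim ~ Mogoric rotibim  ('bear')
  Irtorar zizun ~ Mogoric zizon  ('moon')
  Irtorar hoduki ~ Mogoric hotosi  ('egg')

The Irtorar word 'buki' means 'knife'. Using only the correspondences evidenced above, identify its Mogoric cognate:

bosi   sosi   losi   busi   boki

bosi

muguya ~ mogoya, hemuwos ~ hemowos — Irtorar u corresponds to Mogoric o after a consonant, before a consonant other than r, m, n, p, b, f, v.
hoduki ~ hotosi — Irtorar k corresponds to Mogoric s between vowels (before a front vowel).
Applying these to Irtorar 'buki':
  buki → boki   (u→o after a consonant, before a consonant other than r, m, n, p, b, f, v)
  boki → bosi   (k→s between vowels (before a front vowel))
So the Mogoric cognate is 'bosi'.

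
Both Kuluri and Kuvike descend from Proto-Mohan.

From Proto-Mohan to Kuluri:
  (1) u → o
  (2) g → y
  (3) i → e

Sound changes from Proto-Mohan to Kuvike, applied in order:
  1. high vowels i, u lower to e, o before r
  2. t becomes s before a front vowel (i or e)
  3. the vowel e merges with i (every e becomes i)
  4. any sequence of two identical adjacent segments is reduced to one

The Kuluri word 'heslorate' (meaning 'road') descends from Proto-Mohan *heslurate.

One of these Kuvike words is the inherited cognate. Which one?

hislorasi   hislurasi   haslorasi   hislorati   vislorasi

hislorasi

Kuvike: *heslurate
  heslurate → heslorate   [pre-rhotic lowering]
  heslorate → heslorase   [palatalisation]
  heslorase → hislorasi   [vowel merger]
  hislorasi (rule 4 does not apply)
  giving Kuvike hislorasi.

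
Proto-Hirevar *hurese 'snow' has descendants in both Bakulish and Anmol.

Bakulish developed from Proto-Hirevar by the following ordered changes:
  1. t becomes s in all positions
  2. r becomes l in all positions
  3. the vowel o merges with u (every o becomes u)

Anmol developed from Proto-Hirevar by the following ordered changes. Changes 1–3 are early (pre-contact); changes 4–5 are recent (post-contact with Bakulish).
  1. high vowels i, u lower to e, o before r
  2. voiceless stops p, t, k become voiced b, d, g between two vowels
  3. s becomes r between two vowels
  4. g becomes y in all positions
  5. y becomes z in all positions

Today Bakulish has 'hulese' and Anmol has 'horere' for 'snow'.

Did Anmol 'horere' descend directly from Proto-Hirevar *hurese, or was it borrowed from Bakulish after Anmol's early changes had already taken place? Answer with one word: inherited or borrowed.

inherited

If inherited, *hurese would pass through all of Anmol's changes:
Anmol: *hurese > horese > horere  (by pre-rhotic lowering, rhotacism)
If borrowed from Bakulish 'hulese' after the early changes, it would undergo only the recent ones:
  rule 4 (unconditioned shift): no change (hulese)
  rule 5 (unconditioned shift): no change (hulese)
  ⇒ as a loan: hulese
Anmol 'horere' matches the inherited outcome exactly, so it is an inherited cognate, not a loan.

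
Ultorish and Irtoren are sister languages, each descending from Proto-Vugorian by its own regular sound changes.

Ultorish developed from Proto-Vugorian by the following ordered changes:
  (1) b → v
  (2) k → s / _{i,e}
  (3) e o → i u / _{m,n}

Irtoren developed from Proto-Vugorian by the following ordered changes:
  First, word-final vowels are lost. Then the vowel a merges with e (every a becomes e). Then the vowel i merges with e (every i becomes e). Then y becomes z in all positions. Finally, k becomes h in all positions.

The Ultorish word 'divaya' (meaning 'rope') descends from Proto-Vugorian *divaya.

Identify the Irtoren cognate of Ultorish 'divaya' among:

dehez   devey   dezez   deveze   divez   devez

Irtoren: *divaya
  divaya → divay   [apocope]
  divay → divey   [vowel merger]
  divey → devey   [vowel merger]
  devey → devez   [unconditioned shift]
  devez (rule 5 does not apply)
  giving Irtoren devez.
The other candidates each miss or misapply at least one Irtoren change.

devez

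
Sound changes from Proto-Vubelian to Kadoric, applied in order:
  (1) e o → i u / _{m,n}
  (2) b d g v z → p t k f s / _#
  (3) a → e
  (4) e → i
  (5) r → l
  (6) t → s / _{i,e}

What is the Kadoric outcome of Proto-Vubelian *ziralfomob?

Kadoric: *ziralfomob > ziralfumob > ziralfumop > zirelfumop > zirilfumop > zililfumop  (by pre-nasal raising, final devoicing, vowel merger, vowel merger, unconditioned shift)

zililfumop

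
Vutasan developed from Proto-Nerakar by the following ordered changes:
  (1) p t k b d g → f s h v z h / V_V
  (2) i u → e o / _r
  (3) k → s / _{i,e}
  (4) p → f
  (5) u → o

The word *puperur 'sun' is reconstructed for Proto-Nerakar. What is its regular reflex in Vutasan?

foferor

Vutasan: *puperur
  puperur → puferur   [intervocalic lenition]
  puferur → puferor   [pre-rhotic lowering]
  puferor (rule 3 does not apply)
  puferor → fuferor   [unconditioned shift]
  fuferor → foferor   [vowel merger]
  giving Vutasan foferor.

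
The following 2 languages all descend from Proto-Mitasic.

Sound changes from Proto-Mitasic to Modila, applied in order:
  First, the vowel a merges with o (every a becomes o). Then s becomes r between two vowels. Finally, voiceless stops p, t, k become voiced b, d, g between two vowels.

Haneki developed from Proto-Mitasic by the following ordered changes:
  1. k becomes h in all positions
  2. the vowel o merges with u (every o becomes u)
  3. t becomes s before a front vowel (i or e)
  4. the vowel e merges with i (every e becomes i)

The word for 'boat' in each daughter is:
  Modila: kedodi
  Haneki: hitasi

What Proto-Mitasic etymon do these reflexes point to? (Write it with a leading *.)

Position 4: Modila has o, Haneki has a. Haneki preserves a here (none of its changes turn any other segment into a), so the proto-segment is *a.
Position 5: Modila has d, Haneki has s. Taking the neighbouring segments as reconstructed: Modila d could go back to *t or *d; Haneki s could go back to *t or *s — the one source consistent with every daughter is *t.
Position 1: Modila has k, Haneki has h. Modila preserves k here (none of its changes turn any other segment into k), so the proto-segment is *k.
This points to *ketati. Verify forward in each daughter:
Modila: *ketati > ketoti > kedodi  (by vowel merger, intervocalic voicing)
Haneki: *ketati > hetati > hetasi > hitasi  (by unconditioned shift, palatalisation, vowel merger)
No other proto-form is consistent with every reflex, so the reconstruction is *ketati.

*ketati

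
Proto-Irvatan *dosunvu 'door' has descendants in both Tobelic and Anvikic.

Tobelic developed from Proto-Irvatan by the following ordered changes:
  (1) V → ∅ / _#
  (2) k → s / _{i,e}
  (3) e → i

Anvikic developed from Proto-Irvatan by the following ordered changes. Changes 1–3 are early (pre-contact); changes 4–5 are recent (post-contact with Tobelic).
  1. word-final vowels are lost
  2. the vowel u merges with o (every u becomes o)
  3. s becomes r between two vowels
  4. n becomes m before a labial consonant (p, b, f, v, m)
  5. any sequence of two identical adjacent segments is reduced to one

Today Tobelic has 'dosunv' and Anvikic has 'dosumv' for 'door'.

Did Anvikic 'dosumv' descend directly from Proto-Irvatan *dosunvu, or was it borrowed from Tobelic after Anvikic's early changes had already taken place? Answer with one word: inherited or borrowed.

If inherited, *dosunvu would pass through all of Anvikic's changes:
Anvikic: *dosunvu
  dosunvu → dosunv   [apocope]
  dosunv → dosonv   [vowel merger]
  dosonv → doronv   [rhotacism]
  doronv → doromv   [nasal place assimilation]
  doromv (rule 5 does not apply)
  giving Anvikic doromv.
If borrowed from Tobelic 'dosunv' after the early changes, it would undergo only the recent ones:
  rule 4 (nasal place assimilation): dosunv → dosumv
  rule 5 (degemination): no change (dosumv)
  ⇒ as a loan: dosumv
Anvikic 'dosumv' matches the loan outcome 'dosumv', not the inherited 'doromv' — it skipped the early Anvikic changes, so it was borrowed from Tobelic.

borrowed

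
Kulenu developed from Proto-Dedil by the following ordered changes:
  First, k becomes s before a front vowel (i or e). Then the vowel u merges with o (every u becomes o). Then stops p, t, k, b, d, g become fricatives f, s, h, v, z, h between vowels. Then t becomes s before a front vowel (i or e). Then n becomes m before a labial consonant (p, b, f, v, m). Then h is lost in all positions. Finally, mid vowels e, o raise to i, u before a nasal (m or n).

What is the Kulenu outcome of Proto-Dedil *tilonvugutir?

silumvoosir

Kulenu: *tilonvugutir
  tilonvugutir (rule 1 does not apply)
  tilonvugutir → tilonvogotir   [vowel merger]
  tilonvogotir → tilonvohosir   [intervocalic lenition]
  tilonvohosir → silonvohosir   [palatalisation]
  silonvohosir → silomvohosir   [nasal place assimilation]
  silomvohosir → silomvoosir   [h-loss]
  silomvoosir → silumvoosir   [pre-nasal raising]
  giving Kulenu silumvoosir.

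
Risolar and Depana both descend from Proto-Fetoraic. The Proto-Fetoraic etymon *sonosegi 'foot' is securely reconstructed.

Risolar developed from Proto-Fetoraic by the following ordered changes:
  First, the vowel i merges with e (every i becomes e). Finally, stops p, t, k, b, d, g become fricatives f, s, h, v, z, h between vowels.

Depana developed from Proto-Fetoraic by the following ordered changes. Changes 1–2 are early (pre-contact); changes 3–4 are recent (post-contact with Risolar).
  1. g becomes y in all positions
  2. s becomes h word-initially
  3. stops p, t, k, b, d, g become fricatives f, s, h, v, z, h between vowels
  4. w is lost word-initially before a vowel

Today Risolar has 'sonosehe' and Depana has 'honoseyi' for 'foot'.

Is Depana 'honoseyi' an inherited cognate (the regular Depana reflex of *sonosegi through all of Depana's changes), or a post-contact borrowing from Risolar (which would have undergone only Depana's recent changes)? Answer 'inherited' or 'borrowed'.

If inherited, *sonosegi would pass through all of Depana's changes:
Depana: start from *sonosegi.
  rule 1 (unconditioned shift): sonosegi → sonoseyi
  rule 2 (debuccalisation): sonoseyi → honoseyi
  rule 3: no change — honoseyi
  rule 4: no change — honoseyi
  ⇒ Depana honoseyi
If borrowed from Risolar 'sonosehe' after the early changes, it would undergo only the recent ones:
  rule 3 (intervocalic lenition): no change (sonosehe)
  rule 4 (glide loss): no change (sonosehe)
  ⇒ as a loan: sonosehe
Depana 'honoseyi' matches the inherited outcome exactly, so it is an inherited cognate, not a loan.

inherited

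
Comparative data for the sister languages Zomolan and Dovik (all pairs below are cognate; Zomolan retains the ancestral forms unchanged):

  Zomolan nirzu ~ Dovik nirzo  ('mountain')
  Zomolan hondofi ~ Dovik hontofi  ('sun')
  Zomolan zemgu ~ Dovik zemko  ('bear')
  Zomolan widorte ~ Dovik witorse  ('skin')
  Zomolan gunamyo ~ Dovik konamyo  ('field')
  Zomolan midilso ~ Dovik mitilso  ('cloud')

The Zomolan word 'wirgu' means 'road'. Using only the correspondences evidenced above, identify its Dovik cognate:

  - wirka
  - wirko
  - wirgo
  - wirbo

zemgu ~ zemko — Zomolan g corresponds to Dovik k after a consonant, before a back vowel.
nirzu ~ nirzo, zemgu ~ zemko — Zomolan u corresponds to Dovik o word-finally.
Applying these to Zomolan 'wirgu':
  wirgu → wirku   (g→k after a consonant, before a back vowel)
  wirku → wirko   (u→o word-finally)
So the Dovik cognate is 'wirko'.

wirko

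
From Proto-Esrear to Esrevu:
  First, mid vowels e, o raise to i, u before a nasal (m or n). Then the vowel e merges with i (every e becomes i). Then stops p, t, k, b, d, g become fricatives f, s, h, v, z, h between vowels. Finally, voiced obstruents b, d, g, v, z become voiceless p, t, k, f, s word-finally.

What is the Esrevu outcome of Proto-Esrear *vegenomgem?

Esrevu: start from *vegenomgem.
  rule 1 (pre-nasal raising): vegenomgem → veginumgim
  rule 2 (vowel merger): veginumgim → viginumgim
  rule 3 (intervocalic lenition): viginumgim → vihinumgim
  rule 4: no change — vihinumgim
  ⇒ Esrevu vihinumgim

vihinumgim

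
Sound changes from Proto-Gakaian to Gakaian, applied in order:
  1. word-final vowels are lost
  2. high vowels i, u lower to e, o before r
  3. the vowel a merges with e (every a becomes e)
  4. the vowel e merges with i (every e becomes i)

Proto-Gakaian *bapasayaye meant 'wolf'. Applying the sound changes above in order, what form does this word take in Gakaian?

bipisiyiy

Gakaian: start from *bapasayaye.
  rule 1 (apocope): bapasayaye → bapasayay
  rule 2: no change — bapasayay
  rule 3 (vowel merger): bapasayay → bepeseyey
  rule 4 (vowel merger): bepeseyey → bipisiyiy
  ⇒ Gakaian bipisiyiy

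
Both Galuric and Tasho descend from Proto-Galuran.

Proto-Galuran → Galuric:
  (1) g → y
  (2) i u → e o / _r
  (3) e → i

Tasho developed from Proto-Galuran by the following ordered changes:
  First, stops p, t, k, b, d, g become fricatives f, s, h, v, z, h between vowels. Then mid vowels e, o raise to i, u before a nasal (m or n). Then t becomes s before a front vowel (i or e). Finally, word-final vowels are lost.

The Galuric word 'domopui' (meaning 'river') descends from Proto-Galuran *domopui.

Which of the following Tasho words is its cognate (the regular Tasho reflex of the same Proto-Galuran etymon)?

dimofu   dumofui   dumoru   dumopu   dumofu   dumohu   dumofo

dumofu

Tasho: *domopui > domofui > dumofui > dumofu  (by intervocalic lenition, pre-nasal raising, apocope)
Among the options, 'dumofu' alone shows every Tasho change applied in order.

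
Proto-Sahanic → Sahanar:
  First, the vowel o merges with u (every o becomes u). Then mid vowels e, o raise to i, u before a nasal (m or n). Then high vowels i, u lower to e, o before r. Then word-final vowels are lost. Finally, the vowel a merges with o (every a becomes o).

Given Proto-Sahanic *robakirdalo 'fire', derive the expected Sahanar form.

Sahanar: start from *robakirdalo.
  rule 1 (vowel merger): robakirdalo → rubakirdalu
  rule 2: no change — rubakirdalu
  rule 3 (pre-rhotic lowering): rubakirdalu → rubakerdalu
  rule 4 (apocope): rubakerdalu → rubakerdal
  rule 5 (vowel merger): rubakerdal → rubokerdol
  ⇒ Sahanar rubokerdol

rubokerdol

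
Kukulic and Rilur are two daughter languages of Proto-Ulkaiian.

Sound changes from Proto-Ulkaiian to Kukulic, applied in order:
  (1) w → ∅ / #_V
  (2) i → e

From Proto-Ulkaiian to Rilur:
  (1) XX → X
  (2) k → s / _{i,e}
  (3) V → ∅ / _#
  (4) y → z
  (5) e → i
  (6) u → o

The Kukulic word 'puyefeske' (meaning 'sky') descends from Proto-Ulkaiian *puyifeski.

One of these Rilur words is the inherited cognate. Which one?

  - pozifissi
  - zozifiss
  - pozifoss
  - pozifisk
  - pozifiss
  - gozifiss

Rilur: *puyifeski > puyifessi > puyifess > puzifess > puzifiss > pozifiss  (by palatalisation, apocope, unconditioned shift, vowel merger, vowel merger)

pozifiss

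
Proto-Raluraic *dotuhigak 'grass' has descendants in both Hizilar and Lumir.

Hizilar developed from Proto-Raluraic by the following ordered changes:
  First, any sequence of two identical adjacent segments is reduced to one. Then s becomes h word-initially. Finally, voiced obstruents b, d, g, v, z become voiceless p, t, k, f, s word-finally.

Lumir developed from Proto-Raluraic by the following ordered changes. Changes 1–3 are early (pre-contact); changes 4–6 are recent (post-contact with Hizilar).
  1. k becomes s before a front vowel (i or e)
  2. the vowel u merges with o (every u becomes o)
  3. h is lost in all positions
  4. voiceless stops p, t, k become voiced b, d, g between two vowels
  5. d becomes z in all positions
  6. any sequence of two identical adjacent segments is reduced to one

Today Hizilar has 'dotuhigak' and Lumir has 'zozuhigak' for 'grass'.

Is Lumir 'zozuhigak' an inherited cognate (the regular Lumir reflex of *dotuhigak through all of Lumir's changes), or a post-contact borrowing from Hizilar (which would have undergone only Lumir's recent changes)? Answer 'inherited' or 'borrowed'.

If inherited, *dotuhigak would pass through all of Lumir's changes:
Lumir: *dotuhigak > dotohigak > dotoigak > dodoigak > zozoigak  (by vowel merger, h-loss, intervocalic voicing, unconditioned shift)
If borrowed from Hizilar 'dotuhigak' after the early changes, it would undergo only the recent ones:
  rule 4 (intervocalic voicing): dotuhigak → doduhigak
  rule 5 (unconditioned shift): doduhigak → zozuhigak
  rule 6 (degemination): no change (zozuhigak)
  ⇒ as a loan: zozuhigak
Lumir 'zozuhigak' matches the loan outcome 'zozuhigak', not the inherited 'zozoigak' — it skipped the early Lumir changes, so it was borrowed from Hizilar.

borrowed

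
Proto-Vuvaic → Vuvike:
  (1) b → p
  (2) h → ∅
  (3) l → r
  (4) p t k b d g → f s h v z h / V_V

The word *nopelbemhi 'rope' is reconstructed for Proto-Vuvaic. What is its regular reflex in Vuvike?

noferpemi

Vuvike: *nopelbemhi
  nopelbemhi → nopelpemhi   [unconditioned shift]
  nopelpemhi → nopelpemi   [h-loss]
  nopelpemi → noperpemi   [unconditioned shift]
  noperpemi → noferpemi   [intervocalic lenition]
  giving Vuvike noferpemi.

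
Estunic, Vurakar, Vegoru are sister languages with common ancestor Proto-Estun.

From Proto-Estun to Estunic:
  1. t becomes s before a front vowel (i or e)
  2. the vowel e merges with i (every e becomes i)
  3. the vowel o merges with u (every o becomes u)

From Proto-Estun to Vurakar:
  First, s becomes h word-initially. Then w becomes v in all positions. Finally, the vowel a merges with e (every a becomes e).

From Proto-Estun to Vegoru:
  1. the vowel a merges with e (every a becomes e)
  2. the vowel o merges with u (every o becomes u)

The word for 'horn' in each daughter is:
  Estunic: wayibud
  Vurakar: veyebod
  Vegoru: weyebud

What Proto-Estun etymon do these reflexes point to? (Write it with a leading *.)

Position 2: Estunic has a, Vurakar has e, Vegoru has e. Estunic preserves a here (none of its changes turn any other segment into a), so the proto-segment is *a.
Position 4: Estunic has i, Vurakar has e, Vegoru has e. Taking the neighbouring segments as reconstructed: Estunic i could go back to *e or *i; Vurakar e could go back to *a or *e; Vegoru e could go back to *a or *e — the one source consistent with every daughter is *e.
Position 6: Estunic has u, Vurakar has o, Vegoru has u. Vurakar preserves o here (none of its changes turn any other segment into o), so the proto-segment is *o.
Verify the candidate proto-form against each daughter:
Estunic: start from *wayebod.
  rule 1: no change — wayebod
  rule 2 (vowel merger): wayebod → wayibod
  rule 3 (vowel merger): wayibod → wayibud
  ⇒ Estunic wayibud
Vurakar: *wayebod > vayebod > veyebod  (by unconditioned shift, vowel merger)
Vegoru: *wayebod
  wayebod → weyebod   [vowel merger]
  weyebod → weyebud   [vowel merger]
  giving Vegoru weyebud.
No other proto-form is consistent with every reflex, so the reconstruction is *wayebod.

*wayebod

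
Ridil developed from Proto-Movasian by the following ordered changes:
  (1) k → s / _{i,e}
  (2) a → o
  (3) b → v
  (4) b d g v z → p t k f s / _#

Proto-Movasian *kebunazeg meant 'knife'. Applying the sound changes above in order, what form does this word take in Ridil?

Ridil: *kebunazeg
  kebunazeg → sebunazeg   [palatalisation]
  sebunazeg → sebunozeg   [vowel merger]
  sebunozeg → sevunozeg   [unconditioned shift]
  sevunozeg → sevunozek   [final devoicing]
  giving Ridil sevunozek.

sevunozek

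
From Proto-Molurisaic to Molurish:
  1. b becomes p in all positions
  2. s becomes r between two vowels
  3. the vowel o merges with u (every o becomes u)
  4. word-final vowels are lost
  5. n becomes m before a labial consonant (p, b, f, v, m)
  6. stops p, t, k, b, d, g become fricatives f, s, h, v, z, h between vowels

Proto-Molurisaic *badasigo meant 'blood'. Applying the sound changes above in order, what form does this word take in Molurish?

pazarig

Molurish: start from *badasigo.
  rule 1 (unconditioned shift): badasigo → padasigo
  rule 2 (rhotacism): padasigo → padarigo
  rule 3 (vowel merger): padarigo → padarigu
  rule 4 (apocope): padarigu → padarig
  rule 5: no change — padarig
  rule 6 (intervocalic lenition): padarig → pazarig
  ⇒ Molurish pazarig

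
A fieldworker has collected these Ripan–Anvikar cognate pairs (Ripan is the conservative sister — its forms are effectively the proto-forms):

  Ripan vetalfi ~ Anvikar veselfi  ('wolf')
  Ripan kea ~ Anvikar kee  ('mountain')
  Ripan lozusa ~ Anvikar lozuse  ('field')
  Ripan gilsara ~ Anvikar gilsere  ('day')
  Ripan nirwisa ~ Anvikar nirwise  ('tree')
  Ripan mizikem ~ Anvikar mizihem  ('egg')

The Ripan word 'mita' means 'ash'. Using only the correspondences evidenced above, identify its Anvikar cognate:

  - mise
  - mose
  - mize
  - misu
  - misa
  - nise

vetalfi ~ veselfi — Ripan t corresponds to Anvikar s between vowels (before a back vowel).
lozusa ~ lozuse, gilsara ~ gilsere — Ripan a corresponds to Anvikar e word-finally.
Applying these to Ripan 'mita':
  mita → misa   (t→s between vowels (before a back vowel))
  misa → mise   (a→e word-finally)
So the Anvikar cognate is 'mise'.

mise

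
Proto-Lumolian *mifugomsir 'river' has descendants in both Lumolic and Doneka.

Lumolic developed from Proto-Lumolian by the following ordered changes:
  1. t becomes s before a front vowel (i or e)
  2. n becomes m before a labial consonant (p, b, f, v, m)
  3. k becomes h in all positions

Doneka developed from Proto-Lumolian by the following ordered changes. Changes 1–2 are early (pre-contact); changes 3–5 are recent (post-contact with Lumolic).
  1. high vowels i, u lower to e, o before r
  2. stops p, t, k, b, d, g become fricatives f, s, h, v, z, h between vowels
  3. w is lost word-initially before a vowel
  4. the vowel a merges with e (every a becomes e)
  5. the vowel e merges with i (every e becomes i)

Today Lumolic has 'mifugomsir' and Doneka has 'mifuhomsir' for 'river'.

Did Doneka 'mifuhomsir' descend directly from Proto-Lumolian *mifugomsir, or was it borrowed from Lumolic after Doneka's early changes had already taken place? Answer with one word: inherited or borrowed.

If inherited, *mifugomsir would pass through all of Doneka's changes:
Doneka: start from *mifugomsir.
  rule 1 (pre-rhotic lowering): mifugomsir → mifugomser
  rule 2 (intervocalic lenition): mifugomser → mifuhomser
  rule 3: no change — mifuhomser
  rule 4: no change — mifuhomser
  rule 5 (vowel merger): mifuhomser → mifuhomsir
  ⇒ Doneka mifuhomsir
If borrowed from Lumolic 'mifugomsir' after the early changes, it would undergo only the recent ones:
  rule 3 (glide loss): no change (mifugomsir)
  rule 4 (vowel merger): no change (mifugomsir)
  rule 5 (vowel merger): no change (mifugomsir)
  ⇒ as a loan: mifugomsir
Doneka 'mifuhomsir' matches the inherited outcome exactly, so it is an inherited cognate, not a loan.

inherited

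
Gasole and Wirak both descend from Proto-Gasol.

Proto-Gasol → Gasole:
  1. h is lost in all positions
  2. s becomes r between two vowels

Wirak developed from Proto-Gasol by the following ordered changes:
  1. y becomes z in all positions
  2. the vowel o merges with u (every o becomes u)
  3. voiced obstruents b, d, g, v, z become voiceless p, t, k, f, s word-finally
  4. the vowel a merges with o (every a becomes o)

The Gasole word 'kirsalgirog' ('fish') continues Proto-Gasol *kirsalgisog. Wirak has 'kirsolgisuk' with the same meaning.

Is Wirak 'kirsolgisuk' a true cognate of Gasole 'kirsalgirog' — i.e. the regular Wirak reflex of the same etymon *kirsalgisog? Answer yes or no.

Derive the expected Wirak reflex of *kirsalgisog:
Wirak: start from *kirsalgisog.
  rule 1: no change — kirsalgisog
  rule 2 (vowel merger): kirsalgisog → kirsalgisug
  rule 3 (final devoicing): kirsalgisug → kirsalgisuk
  rule 4 (vowel merger): kirsalgisuk → kirsolgisuk
  ⇒ Wirak kirsolgisuk
Wirak 'kirsolgisuk' matches the regular reflex exactly, so the pair is cognate.

yes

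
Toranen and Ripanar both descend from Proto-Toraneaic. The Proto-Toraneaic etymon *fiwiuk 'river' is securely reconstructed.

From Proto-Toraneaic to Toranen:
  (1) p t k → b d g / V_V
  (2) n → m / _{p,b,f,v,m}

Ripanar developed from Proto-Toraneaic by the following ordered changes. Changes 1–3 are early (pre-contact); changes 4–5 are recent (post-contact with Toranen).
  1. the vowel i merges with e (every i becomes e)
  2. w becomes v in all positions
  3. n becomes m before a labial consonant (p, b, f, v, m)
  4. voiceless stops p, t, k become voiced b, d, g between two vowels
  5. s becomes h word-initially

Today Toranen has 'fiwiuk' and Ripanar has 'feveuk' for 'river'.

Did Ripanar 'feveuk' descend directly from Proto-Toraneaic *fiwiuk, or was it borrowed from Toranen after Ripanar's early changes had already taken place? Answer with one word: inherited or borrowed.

inherited

If inherited, *fiwiuk would pass through all of Ripanar's changes:
Ripanar: *fiwiuk > feweuk > feveuk  (by vowel merger, unconditioned shift)
If borrowed from Toranen 'fiwiuk' after the early changes, it would undergo only the recent ones:
  rule 4 (intervocalic voicing): no change (fiwiuk)
  rule 5 (debuccalisation): no change (fiwiuk)
  ⇒ as a loan: fiwiuk
Ripanar 'feveuk' matches the inherited outcome exactly, so it is an inherited cognate, not a loan.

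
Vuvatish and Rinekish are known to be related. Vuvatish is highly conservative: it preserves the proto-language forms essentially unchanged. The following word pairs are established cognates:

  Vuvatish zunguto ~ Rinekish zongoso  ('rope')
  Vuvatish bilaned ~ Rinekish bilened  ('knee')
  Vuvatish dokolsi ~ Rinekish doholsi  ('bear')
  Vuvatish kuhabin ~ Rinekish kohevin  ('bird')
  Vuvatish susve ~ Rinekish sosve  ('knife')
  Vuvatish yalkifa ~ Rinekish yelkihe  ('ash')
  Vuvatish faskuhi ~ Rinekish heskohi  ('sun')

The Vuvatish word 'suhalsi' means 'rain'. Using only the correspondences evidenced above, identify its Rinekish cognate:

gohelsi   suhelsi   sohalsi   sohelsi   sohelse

zunguto ~ zongoso, kuhabin ~ kohevin — Vuvatish u corresponds to Rinekish o after a consonant, before a consonant other than r, m, n, p, b, f, v.
yalkifa ~ yelkihe, faskuhi ~ heskohi — Vuvatish a corresponds to Rinekish e after a consonant, before a consonant other than r, m, n, p, b, f, v.
Applying these to Vuvatish 'suhalsi':
  suhalsi → sohalsi   (u→o after a consonant, before a consonant other than r, m, n, p, b, f, v)
  sohalsi → sohelsi   (a→e after a consonant, before a consonant other than r, m, n, p, b, f, v)
So the Rinekish cognate is 'sohelsi'.

sohelsi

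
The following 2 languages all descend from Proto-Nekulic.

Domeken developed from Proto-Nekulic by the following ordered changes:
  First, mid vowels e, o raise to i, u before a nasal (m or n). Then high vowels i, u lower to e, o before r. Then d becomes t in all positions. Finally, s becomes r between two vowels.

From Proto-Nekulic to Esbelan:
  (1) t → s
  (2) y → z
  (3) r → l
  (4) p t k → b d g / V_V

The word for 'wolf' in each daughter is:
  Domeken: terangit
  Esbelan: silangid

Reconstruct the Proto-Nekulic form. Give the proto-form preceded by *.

Position 8: Domeken has t, Esbelan has d. Esbelan preserves d here (none of its changes turn any other segment into d), so the proto-segment is *d.
Position 1: Domeken has t, Esbelan has s. Taking the neighbouring segments as reconstructed: Domeken t could go back to *t or *d; Esbelan s could go back to *t or *s — the one source consistent with every daughter is *t.
Position 2: Domeken has e, Esbelan has i. Esbelan preserves i here (none of its changes turn any other segment into i), so the proto-segment is *i.
Verify the candidate proto-form against each daughter:
Domeken: *tirangid > terangid > terangit  (by pre-rhotic lowering, unconditioned shift)
Esbelan: *tirangid > sirangid > silangid  (by unconditioned shift, unconditioned shift)
Only *tirangid yields all of Domeken terangit, Esbelan silangid.

*tirangid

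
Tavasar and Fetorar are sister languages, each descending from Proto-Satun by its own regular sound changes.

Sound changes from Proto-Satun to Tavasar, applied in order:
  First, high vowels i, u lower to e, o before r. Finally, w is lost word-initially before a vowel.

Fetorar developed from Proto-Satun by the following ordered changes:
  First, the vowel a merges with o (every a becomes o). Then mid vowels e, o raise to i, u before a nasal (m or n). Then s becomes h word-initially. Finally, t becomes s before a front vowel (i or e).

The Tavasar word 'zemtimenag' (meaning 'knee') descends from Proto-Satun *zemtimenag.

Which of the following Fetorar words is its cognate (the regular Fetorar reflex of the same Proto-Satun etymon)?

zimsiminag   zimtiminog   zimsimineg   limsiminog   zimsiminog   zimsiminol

zimsiminog

Fetorar: *zemtimenag
  zemtimenag → zemtimenog   [vowel merger]
  zemtimenog → zimtiminog   [pre-nasal raising]
  zimtiminog (rule 3 does not apply)
  zimtiminog → zimsiminog   [palatalisation]
  giving Fetorar zimsiminog.
The other candidates each miss or misapply at least one Fetorar change.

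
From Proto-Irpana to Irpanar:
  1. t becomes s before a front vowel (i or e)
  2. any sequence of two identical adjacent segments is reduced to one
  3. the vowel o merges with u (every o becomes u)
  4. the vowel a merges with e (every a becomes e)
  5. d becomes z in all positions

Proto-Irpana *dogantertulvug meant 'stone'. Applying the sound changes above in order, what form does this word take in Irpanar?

Irpanar: *dogantertulvug
  dogantertulvug → dogansertulvug   [palatalisation]
  dogansertulvug (rule 2 does not apply)
  dogansertulvug → dugansertulvug   [vowel merger]
  dugansertulvug → dugensertulvug   [vowel merger]
  dugensertulvug → zugensertulvug   [unconditioned shift]
  giving Irpanar zugensertulvug.

zugensertulvug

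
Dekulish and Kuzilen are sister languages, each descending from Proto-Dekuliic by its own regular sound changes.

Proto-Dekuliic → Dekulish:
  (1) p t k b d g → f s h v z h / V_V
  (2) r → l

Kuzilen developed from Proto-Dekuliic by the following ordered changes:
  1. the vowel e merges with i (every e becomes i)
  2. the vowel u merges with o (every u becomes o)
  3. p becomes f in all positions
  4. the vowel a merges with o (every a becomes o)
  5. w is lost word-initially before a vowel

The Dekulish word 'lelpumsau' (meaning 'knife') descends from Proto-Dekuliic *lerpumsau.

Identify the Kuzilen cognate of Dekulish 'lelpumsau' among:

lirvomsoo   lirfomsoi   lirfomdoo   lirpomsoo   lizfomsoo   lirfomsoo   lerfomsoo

lirfomsoo

Kuzilen: *lerpumsau
  lerpumsau → lirpumsau   [vowel merger]
  lirpumsau → lirpomsao   [vowel merger]
  lirpomsao → lirfomsao   [unconditioned shift]
  lirfomsao → lirfomsoo   [vowel merger]
  lirfomsoo (rule 5 does not apply)
  giving Kuzilen lirfomsoo.
The other candidates each miss or misapply at least one Kuzilen change.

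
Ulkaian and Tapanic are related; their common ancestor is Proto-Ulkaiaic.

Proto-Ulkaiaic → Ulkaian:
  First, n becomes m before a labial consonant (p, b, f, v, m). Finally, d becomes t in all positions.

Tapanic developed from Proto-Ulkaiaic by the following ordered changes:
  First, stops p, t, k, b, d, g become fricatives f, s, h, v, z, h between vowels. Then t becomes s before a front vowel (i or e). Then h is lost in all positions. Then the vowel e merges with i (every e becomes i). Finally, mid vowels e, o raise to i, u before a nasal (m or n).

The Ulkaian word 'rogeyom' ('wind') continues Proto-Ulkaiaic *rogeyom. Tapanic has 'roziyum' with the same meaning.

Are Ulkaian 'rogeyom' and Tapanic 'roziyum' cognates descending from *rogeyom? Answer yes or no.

no

Derive the expected Tapanic reflex of *rogeyom:
Tapanic: start from *rogeyom.
  rule 1 (intervocalic lenition): rogeyom → roheyom
  rule 2: no change — roheyom
  rule 3 (h-loss): roheyom → roeyom
  rule 4 (vowel merger): roeyom → roiyom
  rule 5 (pre-nasal raising): roiyom → roiyum
  ⇒ Tapanic roiyum
The regular Tapanic reflex would be 'roiyum', but the attested form is 'roziyum'. The correspondence is irregular, so they are not cognates (the Tapanic form has a different source).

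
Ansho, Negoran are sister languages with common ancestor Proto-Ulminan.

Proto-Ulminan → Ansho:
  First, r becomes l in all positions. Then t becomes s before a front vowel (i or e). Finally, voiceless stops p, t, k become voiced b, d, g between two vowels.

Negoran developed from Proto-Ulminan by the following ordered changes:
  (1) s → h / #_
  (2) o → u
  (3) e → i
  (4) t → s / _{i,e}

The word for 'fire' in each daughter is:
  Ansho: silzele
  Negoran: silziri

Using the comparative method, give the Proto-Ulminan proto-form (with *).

*tilzere

Position 6: Ansho has l, Negoran has r. Negoran preserves r here (none of its changes turn any other segment into r), so the proto-segment is *r.
Position 5: Ansho has e, Negoran has i. Ansho preserves e here (none of its changes turn any other segment into e), so the proto-segment is *e.
Position 1: Ansho has s, Negoran has s. Taking the neighbouring segments as reconstructed: Ansho s could go back to *t or *s; Negoran s can only go back to *t — the one source consistent with every daughter is *t.
Continuing position by position gives *tilzere; check it forward:
Ansho: start from *tilzere.
  rule 1 (unconditioned shift): tilzere → tilzele
  rule 2 (palatalisation): tilzele → silzele
  rule 3: no change — silzele
  ⇒ Ansho silzele
Negoran: start from *tilzere.
  rule 1: no change — tilzere
  rule 2: no change — tilzere
  rule 3 (vowel merger): tilzere → tilziri
  rule 4 (palatalisation): tilziri → silziri
  ⇒ Negoran silziri
No other proto-form is consistent with every reflex, so the reconstruction is *tilzere.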